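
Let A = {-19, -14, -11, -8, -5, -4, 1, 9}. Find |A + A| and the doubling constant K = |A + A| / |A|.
K = |A + A| / |A| = 29/8

Enumerate A + A = {a + b : a, b ∈ A}. With |A| = 8, there are |A|^2 = 64 ordered sum pairs; collecting distinct values, A + A = {-38, -33, -30, -28, -27, -25, -24, -23, -22, -19, -18, -16, -15, -13, -12, -10, -9, -8, -7, -5, -4, -3, -2, 1, 2, 4, 5, 10, 18}, so |A + A| = 29. Thus K = 29/8. For comparison, the minimum possible |A + A| over all 8-element sets is 2·8 − 1 = 15 (so min K = 15/8), attained only by arithmetic progressions.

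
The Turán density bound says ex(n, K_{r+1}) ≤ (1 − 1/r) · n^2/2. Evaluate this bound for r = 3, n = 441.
Turán density bound = (2/3) · 441^2/2 = 64827

Turán's theorem: ex(n, K_{r+1}) is achieved by the complete r-partite Turán graph T(n, r) with parts as balanced as possible, and is at most (1 − 1/r) · n^2/2. For r = 3, n = 441: the density bound is (2/3) · 194481/2 = 64827. Since 3 ∣ 441, the Turán graph T(441, 3) has parts of equal size 147, and its edge count e(T(441, 3)) = 64827 attains the density bound exactly.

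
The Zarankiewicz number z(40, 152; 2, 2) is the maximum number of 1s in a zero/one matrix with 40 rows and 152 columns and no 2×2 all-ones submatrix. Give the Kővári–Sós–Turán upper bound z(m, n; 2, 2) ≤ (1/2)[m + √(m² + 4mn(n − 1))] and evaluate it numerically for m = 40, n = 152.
z(40, 152; 2, 2) ≤ (1/2)[40 + √(40² + 4·40·152·151)] = (1/2)[40 + √3673920] = 978.3736

Kővári–Sós–Turán: let r_1, ..., r_40 be the row sums and z = Σ r_i the total number of 1s. Each pair of columns can share at most one row with both entries 1 (else a 2×2 all-ones block appears), so Σ_i C(r_i, 2) ≤ C(152, 2) = 11476. By convexity Σ_i C(r_i, 2) ≥ 40·C(z/40, 2) = z(z − 40)/(2·40), giving z² − 40z − 40·152·151 ≤ 0 and hence z ≤ (1/2)[40 + √(1600 + 4·918080)] = (1/2)[40 + √3673920] ≈ (1/2)(40 + 1916.7472) = 978.3736.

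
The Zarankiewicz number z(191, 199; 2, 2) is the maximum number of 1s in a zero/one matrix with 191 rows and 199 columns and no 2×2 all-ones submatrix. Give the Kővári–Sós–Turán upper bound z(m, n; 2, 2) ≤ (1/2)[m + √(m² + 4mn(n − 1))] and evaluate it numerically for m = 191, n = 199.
z(191, 199; 2, 2) ≤ (1/2)[191 + √(191² + 4·191·199·198)] = (1/2)[191 + √30139609] = 2840.4776

Kővári–Sós–Turán: let r_1, ..., r_191 be the row sums and z = Σ r_i the total number of 1s. Each pair of columns can share at most one row with both entries 1 (else a 2×2 all-ones block appears), so Σ_i C(r_i, 2) ≤ C(199, 2) = 19701. By convexity Σ_i C(r_i, 2) ≥ 191·C(z/191, 2) = z(z − 191)/(2·191), giving z² − 191z − 191·199·198 ≤ 0 and hence z ≤ (1/2)[191 + √(36481 + 4·7525782)] = (1/2)[191 + √30139609] ≈ (1/2)(191 + 5489.9553) = 2840.4776.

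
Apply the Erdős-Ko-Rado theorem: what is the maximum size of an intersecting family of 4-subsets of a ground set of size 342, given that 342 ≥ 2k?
max |F| = C(341, 3) = 6550610

The Erdős-Ko-Rado theorem states: for n ≥ 2k, an intersecting family of k-subsets of an n-element set has size at most C(n − 1, k − 1), with equality for 'star' families {A ⊆ [n] : |A| = k, i ∈ A} (fix an element i). For n = 342, k = 4: C(341, 3) = 6550610.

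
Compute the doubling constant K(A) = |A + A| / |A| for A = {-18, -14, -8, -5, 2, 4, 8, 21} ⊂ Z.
K = |A + A| / |A| = 30/8 = 15/4

Enumerate A + A = {a + b : a, b ∈ A}. With |A| = 8, there are |A|^2 = 64 ordered sum pairs; collecting distinct values, A + A = {-36, -32, -28, -26, -23, -22, -19, -16, -14, -13, -12, -10, -6, -4, -3, -1, 0, 3, 4, 6, 7, 8, 10, 12, 13, 16, 23, 25, 29, 42}, so |A + A| = 30. Thus K = 30/8 = 15/4. For comparison, the minimum possible |A + A| over all 8-element sets is 2·8 − 1 = 15 (so min K = 15/8), attained only by arithmetic progressions.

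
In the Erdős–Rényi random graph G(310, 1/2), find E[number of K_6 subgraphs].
E[# K_6] = C(310, 6) · (1/2)^C(6, 2) = 1174080931485 / 2^15 ≈ 35830106.551666

For each 6-subset S of vertices (there are C(310, 6) = 1174080931485 such S), let X_S = 1 if S induces a K_6 (all C(6, 2) = 15 edges present). Then P(X_S = 1) = (1/2)^15 = 1/32768. By linearity of expectation, E[# K_6] = C(310, 6) · (1/2)^15 = 1174080931485 / 32768 ≈ 35830106.551666.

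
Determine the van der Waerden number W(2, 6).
W(2, 6) = 1132

This is a classical value, W(2, 6) = 1132, established by combining an explicit 2-colouring of {1, ..., 1131} with no monochromatic 6-AP (giving the lower bound W(2, 6) > 1131) and a finite case analysis / exhaustive computer search showing every 2-colouring of {1, ..., 1132} has such an AP.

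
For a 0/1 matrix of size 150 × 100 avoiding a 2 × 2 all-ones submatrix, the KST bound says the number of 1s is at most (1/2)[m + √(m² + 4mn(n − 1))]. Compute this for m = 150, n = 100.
z(150, 100; 2, 2) ≤ (1/2)[150 + √(150² + 4·150·100·99)] = (1/2)[150 + √5962500] = 1295.9115

Kővári–Sós–Turán: let r_1, ..., r_150 be the row sums and z = Σ r_i the total number of 1s. Each pair of columns can share at most one row with both entries 1 (else a 2×2 all-ones block appears), so Σ_i C(r_i, 2) ≤ C(100, 2) = 4950. By convexity Σ_i C(r_i, 2) ≥ 150·C(z/150, 2) = z(z − 150)/(2·150), giving z² − 150z − 150·100·99 ≤ 0 and hence z ≤ (1/2)[150 + √(22500 + 4·1485000)] = (1/2)[150 + √5962500] ≈ (1/2)(150 + 2441.8231) = 1295.9115.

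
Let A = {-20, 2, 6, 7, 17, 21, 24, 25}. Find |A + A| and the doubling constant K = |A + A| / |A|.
K = |A + A| / |A| = 31/8

Enumerate A + A = {a + b : a, b ∈ A}. With |A| = 8, there are |A|^2 = 64 ordered sum pairs; collecting distinct values, A + A = {-40, -18, -14, -13, -3, 1, 4, 5, 8, 9, 12, 13, 14, 19, 23, 24, 26, 27, 28, 30, 31, 32, 34, 38, 41, 42, 45, 46, 48, 49, 50}, so |A + A| = 31. Thus K = 31/8. For comparison, the minimum possible |A + A| over all 8-element sets is 2·8 − 1 = 15 (so min K = 15/8), attained only by arithmetic progressions.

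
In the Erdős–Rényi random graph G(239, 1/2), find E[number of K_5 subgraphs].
E[# K_5] = C(239, 5) · (1/2)^C(5, 2) = 6230484547 / 2^10 ≈ 6084457.565430

For each 5-subset S of vertices (there are C(239, 5) = 6230484547 such S), let X_S = 1 if S induces a K_5 (all C(5, 2) = 10 edges present). Then P(X_S = 1) = (1/2)^10 = 1/1024. By linearity of expectation, E[# K_5] = C(239, 5) · (1/2)^10 = 6230484547 / 1024 ≈ 6084457.565430.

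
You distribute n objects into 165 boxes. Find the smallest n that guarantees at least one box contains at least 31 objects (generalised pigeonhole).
n = (31 − 1)·165 + 1 = 4951

By the generalised pigeonhole principle, to guarantee some box contains ≥ r objects we need more than (r − 1) · k objects total. Threshold: n = (r − 1) · k + 1. With r = 31 and k = 165: n = 30 · 165 + 1 = 4950 + 1 = 4951. For n = 4950 = 30 · 165, we can put exactly 30 objects in every box, avoiding 31 in any single one — so 4951 is tight.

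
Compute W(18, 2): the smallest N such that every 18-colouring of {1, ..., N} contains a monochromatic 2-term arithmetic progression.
W(18, 2) = 18 + 1 = 19

A 2-term AP is any pair of integers, so a monochromatic 2-AP exists iff some colour is used at least twice. With 18 colours, the colouring i ↦ i on {1, ..., 18} uses each colour once, avoiding any monochromatic pair, so W(18, 2) > 18. For {1, ..., 19}, pigeonhole forces two integers of the same colour, which form a monochromatic 2-AP. Hence W(18, 2) = 19.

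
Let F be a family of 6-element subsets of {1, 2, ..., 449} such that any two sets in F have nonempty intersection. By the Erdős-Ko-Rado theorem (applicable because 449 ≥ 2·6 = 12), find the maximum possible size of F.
max |F| = C(448, 5) = 147055790784

Erdős-Ko-Rado (1961): when n ≥ 2k, max |F| = C(n−1, k−1). The bound is attained by the star {A : i ∈ A} for any fixed i ∈ [n]. Here C(449−1, 6−1) = C(448, 5) = 147055790784.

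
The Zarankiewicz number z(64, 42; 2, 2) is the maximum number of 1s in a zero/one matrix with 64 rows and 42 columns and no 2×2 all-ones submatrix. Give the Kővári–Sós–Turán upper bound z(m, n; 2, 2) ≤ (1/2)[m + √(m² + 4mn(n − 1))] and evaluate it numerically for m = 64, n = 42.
z(64, 42; 2, 2) ≤ (1/2)[64 + √(64² + 4·64·42·41)] = (1/2)[64 + √444928] = 365.5146

Kővári–Sós–Turán: let r_1, ..., r_64 be the row sums and z = Σ r_i the total number of 1s. Each pair of columns can share at most one row with both entries 1 (else a 2×2 all-ones block appears), so Σ_i C(r_i, 2) ≤ C(42, 2) = 861. By convexity Σ_i C(r_i, 2) ≥ 64·C(z/64, 2) = z(z − 64)/(2·64), giving z² − 64z − 64·42·41 ≤ 0 and hence z ≤ (1/2)[64 + √(4096 + 4·110208)] = (1/2)[64 + √444928] ≈ (1/2)(64 + 667.0292) = 365.5146.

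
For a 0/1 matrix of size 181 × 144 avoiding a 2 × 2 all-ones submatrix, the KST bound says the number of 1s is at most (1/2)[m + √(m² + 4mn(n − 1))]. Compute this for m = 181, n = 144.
z(181, 144; 2, 2) ≤ (1/2)[181 + √(181² + 4·181·144·143)] = (1/2)[181 + √14941369] = 2023.2034

Kővári–Sós–Turán: let r_1, ..., r_181 be the row sums and z = Σ r_i the total number of 1s. Each pair of columns can share at most one row with both entries 1 (else a 2×2 all-ones block appears), so Σ_i C(r_i, 2) ≤ C(144, 2) = 10296. By convexity Σ_i C(r_i, 2) ≥ 181·C(z/181, 2) = z(z − 181)/(2·181), giving z² − 181z − 181·144·143 ≤ 0 and hence z ≤ (1/2)[181 + √(32761 + 4·3727152)] = (1/2)[181 + √14941369] ≈ (1/2)(181 + 3865.4067) = 2023.2034.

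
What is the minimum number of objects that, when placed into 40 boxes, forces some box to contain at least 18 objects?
n = (18 − 1)·40 + 1 = 681

By the generalised pigeonhole principle, to guarantee some box contains ≥ r objects we need more than (r − 1) · k objects total. Threshold: n = (r − 1) · k + 1. With r = 18 and k = 40: n = 17 · 40 + 1 = 680 + 1 = 681. For n = 680 = 17 · 40, we can put exactly 17 objects in every box, avoiding 18 in any single one — so 681 is tight.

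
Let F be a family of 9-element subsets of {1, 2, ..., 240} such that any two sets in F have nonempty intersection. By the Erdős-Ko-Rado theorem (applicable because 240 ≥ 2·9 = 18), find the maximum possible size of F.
max |F| = C(239, 8) = 234553711325583

Erdős-Ko-Rado (1961): when n ≥ 2k, max |F| = C(n−1, k−1). The bound is attained by the star {A : i ∈ A} for any fixed i ∈ [n]. Here C(240−1, 9−1) = C(239, 8) = 234553711325583.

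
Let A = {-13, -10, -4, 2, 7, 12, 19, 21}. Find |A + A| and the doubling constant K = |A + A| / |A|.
K = |A + A| / |A| = 32/8 = 4

Enumerate A + A = {a + b : a, b ∈ A}. With |A| = 8, there are |A|^2 = 64 ordered sum pairs; collecting distinct values, A + A = {-26, -23, -20, -17, -14, -11, -8, -6, -3, -2, -1, 2, 3, 4, 6, 8, 9, 11, 14, 15, 17, 19, 21, 23, 24, 26, 28, 31, 33, 38, 40, 42}, so |A + A| = 32. Thus K = 32/8 = 4. For comparison, the minimum possible |A + A| over all 8-element sets is 2·8 − 1 = 15 (so min K = 15/8), attained only by arithmetic progressions.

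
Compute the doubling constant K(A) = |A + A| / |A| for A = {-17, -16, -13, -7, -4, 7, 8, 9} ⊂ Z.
K = |A + A| / |A| = 31/8

Enumerate A + A = {a + b : a, b ∈ A}. With |A| = 8, there are |A|^2 = 64 ordered sum pairs; collecting distinct values, A + A = {-34, -33, -32, -30, -29, -26, -24, -23, -21, -20, -17, -14, -11, -10, -9, -8, -7, -6, -5, -4, 0, 1, 2, 3, 4, 5, 14, 15, 16, 17, 18}, so |A + A| = 31. Thus K = 31/8. For comparison, the minimum possible |A + A| over all 8-element sets is 2·8 − 1 = 15 (so min K = 15/8), attained only by arithmetic progressions.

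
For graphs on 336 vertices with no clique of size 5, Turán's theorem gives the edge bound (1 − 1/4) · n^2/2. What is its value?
Turán density bound = (3/4) · 336^2/2 = 42336

Turán's theorem: ex(n, K_{r+1}) is achieved by the complete r-partite Turán graph T(n, r) with parts as balanced as possible, and is at most (1 − 1/r) · n^2/2. For r = 4, n = 336: the density bound is (3/4) · 112896/2 = 42336. Since 4 ∣ 336, the Turán graph T(336, 4) has parts of equal size 84, and its edge count e(T(336, 4)) = 42336 attains the density bound exactly.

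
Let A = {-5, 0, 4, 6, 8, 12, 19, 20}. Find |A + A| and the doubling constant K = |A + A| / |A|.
K = |A + A| / |A| = 29/8

Enumerate A + A = {a + b : a, b ∈ A}. With |A| = 8, there are |A|^2 = 64 ordered sum pairs; collecting distinct values, A + A = {-10, -5, -1, 0, 1, 3, 4, 6, 7, 8, 10, 12, 14, 15, 16, 18, 19, 20, 23, 24, 25, 26, 27, 28, 31, 32, 38, 39, 40}, so |A + A| = 29. Thus K = 29/8. For comparison, the minimum possible |A + A| over all 8-element sets is 2·8 − 1 = 15 (so min K = 15/8), attained only by arithmetic progressions.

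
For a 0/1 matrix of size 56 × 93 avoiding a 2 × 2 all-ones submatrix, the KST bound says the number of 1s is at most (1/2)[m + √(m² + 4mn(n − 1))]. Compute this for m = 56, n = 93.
z(56, 93; 2, 2) ≤ (1/2)[56 + √(56² + 4·56·93·92)] = (1/2)[56 + √1919680] = 720.7626

Kővári–Sós–Turán: let r_1, ..., r_56 be the row sums and z = Σ r_i the total number of 1s. Each pair of columns can share at most one row with both entries 1 (else a 2×2 all-ones block appears), so Σ_i C(r_i, 2) ≤ C(93, 2) = 4278. By convexity Σ_i C(r_i, 2) ≥ 56·C(z/56, 2) = z(z − 56)/(2·56), giving z² − 56z − 56·93·92 ≤ 0 and hence z ≤ (1/2)[56 + √(3136 + 4·479136)] = (1/2)[56 + √1919680] ≈ (1/2)(56 + 1385.5252) = 720.7626.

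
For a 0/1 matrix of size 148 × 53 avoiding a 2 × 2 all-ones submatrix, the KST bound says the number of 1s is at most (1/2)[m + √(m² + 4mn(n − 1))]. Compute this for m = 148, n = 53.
z(148, 53; 2, 2) ≤ (1/2)[148 + √(148² + 4·148·53·52)] = (1/2)[148 + √1653456] = 716.9339

Kővári–Sós–Turán: let r_1, ..., r_148 be the row sums and z = Σ r_i the total number of 1s. Each pair of columns can share at most one row with both entries 1 (else a 2×2 all-ones block appears), so Σ_i C(r_i, 2) ≤ C(53, 2) = 1378. By convexity Σ_i C(r_i, 2) ≥ 148·C(z/148, 2) = z(z − 148)/(2·148), giving z² − 148z − 148·53·52 ≤ 0 and hence z ≤ (1/2)[148 + √(21904 + 4·407888)] = (1/2)[148 + √1653456] ≈ (1/2)(148 + 1285.8678) = 716.9339.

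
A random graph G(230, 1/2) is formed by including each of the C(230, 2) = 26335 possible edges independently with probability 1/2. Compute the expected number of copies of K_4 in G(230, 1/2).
E[# K_4] = C(230, 4) · (1/2)^C(4, 2) = 113582855 / 2^6 = 1774732.109375

For each 4-subset S of vertices (there are C(230, 4) = 113582855 such S), let X_S = 1 if S induces a K_4 (all C(4, 2) = 6 edges present). Then P(X_S = 1) = (1/2)^6 = 1/64. By linearity of expectation, E[# K_4] = C(230, 4) · (1/2)^6 = 113582855 / 64 = 1774732.109375.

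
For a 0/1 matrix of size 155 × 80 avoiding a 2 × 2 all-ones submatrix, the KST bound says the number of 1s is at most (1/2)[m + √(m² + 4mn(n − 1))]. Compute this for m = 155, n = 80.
z(155, 80; 2, 2) ≤ (1/2)[155 + √(155² + 4·155·80·79)] = (1/2)[155 + √3942425] = 1070.277

Kővári–Sós–Turán: let r_1, ..., r_155 be the row sums and z = Σ r_i the total number of 1s. Each pair of columns can share at most one row with both entries 1 (else a 2×2 all-ones block appears), so Σ_i C(r_i, 2) ≤ C(80, 2) = 3160. By convexity Σ_i C(r_i, 2) ≥ 155·C(z/155, 2) = z(z − 155)/(2·155), giving z² − 155z − 155·80·79 ≤ 0 and hence z ≤ (1/2)[155 + √(24025 + 4·979600)] = (1/2)[155 + √3942425] ≈ (1/2)(155 + 1985.5541) = 1070.277.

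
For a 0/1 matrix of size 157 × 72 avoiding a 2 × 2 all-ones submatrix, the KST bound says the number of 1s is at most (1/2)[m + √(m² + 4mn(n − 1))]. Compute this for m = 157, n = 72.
z(157, 72; 2, 2) ≤ (1/2)[157 + √(157² + 4·157·72·71)] = (1/2)[157 + √3234985] = 977.8032

Kővári–Sós–Turán: let r_1, ..., r_157 be the row sums and z = Σ r_i the total number of 1s. Each pair of columns can share at most one row with both entries 1 (else a 2×2 all-ones block appears), so Σ_i C(r_i, 2) ≤ C(72, 2) = 2556. By convexity Σ_i C(r_i, 2) ≥ 157·C(z/157, 2) = z(z − 157)/(2·157), giving z² − 157z − 157·72·71 ≤ 0 and hence z ≤ (1/2)[157 + √(24649 + 4·802584)] = (1/2)[157 + √3234985] ≈ (1/2)(157 + 1798.6064) = 977.8032.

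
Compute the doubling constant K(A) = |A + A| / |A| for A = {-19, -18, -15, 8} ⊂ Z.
K = |A + A| / |A| = 10/4 = 5/2

Enumerate A + A = {a + b : a, b ∈ A}. With |A| = 4, there are |A|^2 = 16 ordered sum pairs; collecting distinct values, A + A = {-38, -37, -36, -34, -33, -30, -11, -10, -7, 16}, so |A + A| = 10. Thus K = 10/4 = 5/2. For comparison, the minimum possible |A + A| over all 4-element sets is 2·4 − 1 = 7 (so min K = 7/4), attained only by arithmetic progressions.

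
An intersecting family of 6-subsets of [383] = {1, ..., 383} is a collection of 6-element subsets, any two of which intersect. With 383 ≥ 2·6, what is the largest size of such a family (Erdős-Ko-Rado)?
max |F| = C(382, 5) = 66027020346

Erdős-Ko-Rado (1961): when n ≥ 2k, max |F| = C(n−1, k−1). The bound is attained by the star {A : i ∈ A} for any fixed i ∈ [n]. Here C(383−1, 6−1) = C(382, 5) = 66027020346.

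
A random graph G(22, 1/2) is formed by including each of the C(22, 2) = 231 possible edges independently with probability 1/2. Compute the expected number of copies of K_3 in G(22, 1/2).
E[# K_3] = C(22, 3) · (1/2)^C(3, 2) = 1540 / 2^3 = 385/2 = 192.5

For each 3-subset S of vertices (there are C(22, 3) = 1540 such S), let X_S = 1 if S induces a K_3 (all C(3, 2) = 3 edges present). Then P(X_S = 1) = (1/2)^3 = 1/8. By linearity of expectation, E[# K_3] = C(22, 3) · (1/2)^3 = 1540 / 8 = 385/2 = 192.5.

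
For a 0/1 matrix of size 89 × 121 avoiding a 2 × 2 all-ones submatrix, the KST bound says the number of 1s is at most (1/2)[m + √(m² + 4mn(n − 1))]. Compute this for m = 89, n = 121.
z(89, 121; 2, 2) ≤ (1/2)[89 + √(89² + 4·89·121·120)] = (1/2)[89 + √5177041] = 1182.1556

Kővári–Sós–Turán: let r_1, ..., r_89 be the row sums and z = Σ r_i the total number of 1s. Each pair of columns can share at most one row with both entries 1 (else a 2×2 all-ones block appears), so Σ_i C(r_i, 2) ≤ C(121, 2) = 7260. By convexity Σ_i C(r_i, 2) ≥ 89·C(z/89, 2) = z(z − 89)/(2·89), giving z² − 89z − 89·121·120 ≤ 0 and hence z ≤ (1/2)[89 + √(7921 + 4·1292280)] = (1/2)[89 + √5177041] ≈ (1/2)(89 + 2275.3112) = 1182.1556.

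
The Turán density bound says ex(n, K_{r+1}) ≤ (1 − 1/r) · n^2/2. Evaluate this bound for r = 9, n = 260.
Turán density bound = (8/9) · 260^2/2 = 270400/9 ≈ 30044.4444

Turán's theorem: ex(n, K_{r+1}) is achieved by the complete r-partite Turán graph T(n, r) with parts as balanced as possible, and is at most (1 − 1/r) · n^2/2. For r = 9, n = 260: the density bound is (8/9) · 67600/2 = 270400/9 ≈ 30044.4444. The integer-valued extremum is e(T(260, 9)) = 30044, which is strictly less than the density bound 270400/9 since 9 ∤ 260 (the parts of T(260, 9) cannot all be equal).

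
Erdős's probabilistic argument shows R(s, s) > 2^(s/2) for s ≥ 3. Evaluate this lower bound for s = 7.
2^(7/2) = 11.3137; so R(7, 7) > 11.3137

Colour each edge of K_n uniformly at random with red/blue. The expected number of monochromatic K_7 is C(n, 7) · 2 · 2^(−C(7,2)). If C(n, 7) · 2^(1 − C(7,2)) < 1, then with positive probability no monochromatic K_7 exists, so R(7, 7) > n. The standard estimate C(n, 7) ≤ n^7/7! shows this inequality holds whenever n ≤ 2^(7/2) (since 7! · 2^(C(7,2) − 1) > 2^(7^2/2) ≥ n^7). Hence R(7, 7) > 2^(7/2) = 11.3137.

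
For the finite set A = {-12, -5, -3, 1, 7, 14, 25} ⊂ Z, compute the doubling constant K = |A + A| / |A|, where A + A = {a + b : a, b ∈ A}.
K = |A + A| / |A| = 26/7

Enumerate A + A = {a + b : a, b ∈ A}. With |A| = 7, there are |A|^2 = 49 ordered sum pairs; collecting distinct values, A + A = {-24, -17, -15, -11, -10, -8, -6, -5, -4, -2, 2, 4, 8, 9, 11, 13, 14, 15, 20, 21, 22, 26, 28, 32, 39, 50}, so |A + A| = 26. Thus K = 26/7. For comparison, the minimum possible |A + A| over all 7-element sets is 2·7 − 1 = 13 (so min K = 13/7), attained only by arithmetic progressions.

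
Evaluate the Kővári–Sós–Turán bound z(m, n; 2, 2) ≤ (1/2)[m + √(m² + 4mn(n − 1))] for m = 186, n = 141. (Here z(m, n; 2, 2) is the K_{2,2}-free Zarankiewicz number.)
z(186, 141; 2, 2) ≤ (1/2)[186 + √(186² + 4·186·141·140)] = (1/2)[186 + √14721156] = 2011.4079

Kővári–Sós–Turán: let r_1, ..., r_186 be the row sums and z = Σ r_i the total number of 1s. Each pair of columns can share at most one row with both entries 1 (else a 2×2 all-ones block appears), so Σ_i C(r_i, 2) ≤ C(141, 2) = 9870. By convexity Σ_i C(r_i, 2) ≥ 186·C(z/186, 2) = z(z − 186)/(2·186), giving z² − 186z − 186·141·140 ≤ 0 and hence z ≤ (1/2)[186 + √(34596 + 4·3671640)] = (1/2)[186 + √14721156] ≈ (1/2)(186 + 3836.8159) = 2011.4079.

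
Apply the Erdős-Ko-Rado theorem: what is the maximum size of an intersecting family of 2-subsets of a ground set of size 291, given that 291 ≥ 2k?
max |F| = C(290, 1) = 290

The Erdős-Ko-Rado theorem states: for n ≥ 2k, an intersecting family of k-subsets of an n-element set has size at most C(n − 1, k − 1), with equality for 'star' families {A ⊆ [n] : |A| = k, i ∈ A} (fix an element i). For n = 291, k = 2: C(290, 1) = 290.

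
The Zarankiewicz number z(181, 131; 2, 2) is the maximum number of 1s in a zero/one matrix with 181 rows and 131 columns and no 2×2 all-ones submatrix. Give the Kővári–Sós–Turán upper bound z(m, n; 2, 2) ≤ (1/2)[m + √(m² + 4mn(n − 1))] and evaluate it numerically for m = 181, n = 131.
z(181, 131; 2, 2) ≤ (1/2)[181 + √(181² + 4·181·131·130)] = (1/2)[181 + √12362481] = 1848.516

Kővári–Sós–Turán: let r_1, ..., r_181 be the row sums and z = Σ r_i the total number of 1s. Each pair of columns can share at most one row with both entries 1 (else a 2×2 all-ones block appears), so Σ_i C(r_i, 2) ≤ C(131, 2) = 8515. By convexity Σ_i C(r_i, 2) ≥ 181·C(z/181, 2) = z(z − 181)/(2·181), giving z² − 181z − 181·131·130 ≤ 0 and hence z ≤ (1/2)[181 + √(32761 + 4·3082430)] = (1/2)[181 + √12362481] ≈ (1/2)(181 + 3516.032) = 1848.516.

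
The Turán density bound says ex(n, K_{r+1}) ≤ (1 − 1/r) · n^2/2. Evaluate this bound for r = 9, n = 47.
Turán density bound = (8/9) · 47^2/2 = 8836/9 ≈ 981.7778

Turán's theorem: ex(n, K_{r+1}) is achieved by the complete r-partite Turán graph T(n, r) with parts as balanced as possible, and is at most (1 − 1/r) · n^2/2. For r = 9, n = 47: the density bound is (8/9) · 2209/2 = 8836/9 ≈ 981.7778. The integer-valued extremum is e(T(47, 9)) = 981, which is strictly less than the density bound 8836/9 since 9 ∤ 47 (the parts of T(47, 9) cannot all be equal).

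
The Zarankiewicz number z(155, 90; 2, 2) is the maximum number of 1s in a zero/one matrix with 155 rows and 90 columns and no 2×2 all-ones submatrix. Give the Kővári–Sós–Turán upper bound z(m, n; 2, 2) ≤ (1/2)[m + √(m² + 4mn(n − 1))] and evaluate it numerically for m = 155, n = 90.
z(155, 90; 2, 2) ≤ (1/2)[155 + √(155² + 4·155·90·89)] = (1/2)[155 + √4990225] = 1194.4406

Kővári–Sós–Turán: let r_1, ..., r_155 be the row sums and z = Σ r_i the total number of 1s. Each pair of columns can share at most one row with both entries 1 (else a 2×2 all-ones block appears), so Σ_i C(r_i, 2) ≤ C(90, 2) = 4005. By convexity Σ_i C(r_i, 2) ≥ 155·C(z/155, 2) = z(z − 155)/(2·155), giving z² − 155z − 155·90·89 ≤ 0 and hence z ≤ (1/2)[155 + √(24025 + 4·1241550)] = (1/2)[155 + √4990225] ≈ (1/2)(155 + 2233.8812) = 1194.4406.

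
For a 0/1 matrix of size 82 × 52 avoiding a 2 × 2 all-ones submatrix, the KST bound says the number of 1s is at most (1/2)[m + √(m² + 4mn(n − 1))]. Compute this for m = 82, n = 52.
z(82, 52; 2, 2) ≤ (1/2)[82 + √(82² + 4·82·52·51)] = (1/2)[82 + √876580] = 509.1293

Kővári–Sós–Turán: let r_1, ..., r_82 be the row sums and z = Σ r_i the total number of 1s. Each pair of columns can share at most one row with both entries 1 (else a 2×2 all-ones block appears), so Σ_i C(r_i, 2) ≤ C(52, 2) = 1326. By convexity Σ_i C(r_i, 2) ≥ 82·C(z/82, 2) = z(z − 82)/(2·82), giving z² − 82z − 82·52·51 ≤ 0 and hence z ≤ (1/2)[82 + √(6724 + 4·217464)] = (1/2)[82 + √876580] ≈ (1/2)(82 + 936.2585) = 509.1293.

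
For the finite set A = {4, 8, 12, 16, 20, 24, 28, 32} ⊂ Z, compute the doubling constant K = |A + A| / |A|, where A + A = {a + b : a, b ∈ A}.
K = |A + A| / |A| = 15/8

Enumerate A + A = {a + b : a, b ∈ A}. With |A| = 8, there are |A|^2 = 64 ordered sum pairs; collecting distinct values, A + A = {8, 12, 16, 20, 24, 28, 32, 36, 40, 44, 48, 52, 56, 60, 64}, so |A + A| = 15. Thus K = 15/8. Here |A + A| = 2|A| − 1 = 15, the minimum possible — so K = 15/8 is minimal, which holds iff A is an arithmetic progression.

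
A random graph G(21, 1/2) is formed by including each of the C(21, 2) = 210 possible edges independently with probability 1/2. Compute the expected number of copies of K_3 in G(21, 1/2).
E[# K_3] = C(21, 3) · (1/2)^C(3, 2) = 1330 / 2^3 = 665/4 = 166.25

For each 3-subset S of vertices (there are C(21, 3) = 1330 such S), let X_S = 1 if S induces a K_3 (all C(3, 2) = 3 edges present). Then P(X_S = 1) = (1/2)^3 = 1/8. By linearity of expectation, E[# K_3] = C(21, 3) · (1/2)^3 = 1330 / 8 = 665/4 = 166.25.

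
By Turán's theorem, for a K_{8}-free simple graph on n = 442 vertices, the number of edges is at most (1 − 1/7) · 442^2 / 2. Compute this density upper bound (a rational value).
Turán density bound = (6/7) · 442^2/2 = 586092/7 ≈ 83727.4286

Turán's theorem: ex(n, K_{r+1}) is achieved by the complete r-partite Turán graph T(n, r) with parts as balanced as possible, and is at most (1 − 1/r) · n^2/2. For r = 7, n = 442: the density bound is (6/7) · 195364/2 = 586092/7 ≈ 83727.4286. The integer-valued extremum is e(T(442, 7)) = 83727, which is strictly less than the density bound 586092/7 since 7 ∤ 442 (the parts of T(442, 7) cannot all be equal).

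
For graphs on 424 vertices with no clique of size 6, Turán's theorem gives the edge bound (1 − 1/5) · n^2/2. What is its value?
Turán density bound = (4/5) · 424^2/2 = 359552/5 ≈ 71910.4

Turán's theorem: ex(n, K_{r+1}) is achieved by the complete r-partite Turán graph T(n, r) with parts as balanced as possible, and is at most (1 − 1/r) · n^2/2. For r = 5, n = 424: the density bound is (4/5) · 179776/2 = 359552/5 ≈ 71910.4. The integer-valued extremum is e(T(424, 5)) = 71910, which is strictly less than the density bound 359552/5 since 5 ∤ 424 (the parts of T(424, 5) cannot all be equal).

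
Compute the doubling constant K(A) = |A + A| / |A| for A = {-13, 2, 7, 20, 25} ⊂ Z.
K = |A + A| / |A| = 14/5

Enumerate A + A = {a + b : a, b ∈ A}. With |A| = 5, there are |A|^2 = 25 ordered sum pairs; collecting distinct values, A + A = {-26, -11, -6, 4, 7, 9, 12, 14, 22, 27, 32, 40, 45, 50}, so |A + A| = 14. Thus K = 14/5. For comparison, the minimum possible |A + A| over all 5-element sets is 2·5 − 1 = 9 (so min K = 9/5), attained only by arithmetic progressions.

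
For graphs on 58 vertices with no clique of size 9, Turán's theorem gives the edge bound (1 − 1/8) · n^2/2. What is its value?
Turán density bound = (7/8) · 58^2/2 = 5887/4 ≈ 1471.75

Turán's theorem: ex(n, K_{r+1}) is achieved by the complete r-partite Turán graph T(n, r) with parts as balanced as possible, and is at most (1 − 1/r) · n^2/2. For r = 8, n = 58: the density bound is (7/8) · 3364/2 = 5887/4 ≈ 1471.75. The integer-valued extremum is e(T(58, 8)) = 1471, which is strictly less than the density bound 5887/4 since 8 ∤ 58 (the parts of T(58, 8) cannot all be equal).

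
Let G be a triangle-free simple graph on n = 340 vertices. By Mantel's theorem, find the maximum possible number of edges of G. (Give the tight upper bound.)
ex(340, K_3) = ⌊340^2/4⌋ = 28900

Mantel (1907): a triangle-free graph on n vertices has at most ⌊n^2/4⌋ edges, with equality for the complete bipartite graph K_{⌊n/2⌋, ⌈n/2⌉}. For n = 340: ⌊340^2/4⌋ = ⌊115600/4⌋ = 28900. The extremal graph is K_{170, 170}, which has 170·170 = 28900 edges.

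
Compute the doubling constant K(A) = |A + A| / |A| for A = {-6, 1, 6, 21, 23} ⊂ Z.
K = |A + A| / |A| = 15/5 = 3

Enumerate A + A = {a + b : a, b ∈ A}. With |A| = 5, there are |A|^2 = 25 ordered sum pairs; collecting distinct values, A + A = {-12, -5, 0, 2, 7, 12, 15, 17, 22, 24, 27, 29, 42, 44, 46}, so |A + A| = 15. Thus K = 15/5 = 3. For comparison, the minimum possible |A + A| over all 5-element sets is 2·5 − 1 = 9 (so min K = 9/5), attained only by arithmetic progressions.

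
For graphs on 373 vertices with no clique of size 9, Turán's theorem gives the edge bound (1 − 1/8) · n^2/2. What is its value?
Turán density bound = (7/8) · 373^2/2 = 973903/16 ≈ 60868.9375

Turán's theorem: ex(n, K_{r+1}) is achieved by the complete r-partite Turán graph T(n, r) with parts as balanced as possible, and is at most (1 − 1/r) · n^2/2. For r = 8, n = 373: the density bound is (7/8) · 139129/2 = 973903/16 ≈ 60868.9375. The integer-valued extremum is e(T(373, 8)) = 60868, which is strictly less than the density bound 973903/16 since 8 ∤ 373 (the parts of T(373, 8) cannot all be equal).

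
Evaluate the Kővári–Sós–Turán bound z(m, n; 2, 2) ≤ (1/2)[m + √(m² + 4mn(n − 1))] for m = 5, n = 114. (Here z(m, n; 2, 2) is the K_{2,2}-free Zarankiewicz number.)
z(5, 114; 2, 2) ≤ (1/2)[5 + √(5² + 4·5·114·113)] = (1/2)[5 + √257665] = 256.3036

Kővári–Sós–Turán: let r_1, ..., r_5 be the row sums and z = Σ r_i the total number of 1s. Each pair of columns can share at most one row with both entries 1 (else a 2×2 all-ones block appears), so Σ_i C(r_i, 2) ≤ C(114, 2) = 6441. By convexity Σ_i C(r_i, 2) ≥ 5·C(z/5, 2) = z(z − 5)/(2·5), giving z² − 5z − 5·114·113 ≤ 0 and hence z ≤ (1/2)[5 + √(25 + 4·64410)] = (1/2)[5 + √257665] ≈ (1/2)(5 + 507.6071) = 256.3036.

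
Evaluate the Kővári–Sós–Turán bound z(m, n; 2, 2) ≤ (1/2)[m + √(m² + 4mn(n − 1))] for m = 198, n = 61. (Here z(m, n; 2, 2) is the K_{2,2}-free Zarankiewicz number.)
z(198, 61; 2, 2) ≤ (1/2)[198 + √(198² + 4·198·61·60)] = (1/2)[198 + √2937924] = 956.0187

Kővári–Sós–Turán: let r_1, ..., r_198 be the row sums and z = Σ r_i the total number of 1s. Each pair of columns can share at most one row with both entries 1 (else a 2×2 all-ones block appears), so Σ_i C(r_i, 2) ≤ C(61, 2) = 1830. By convexity Σ_i C(r_i, 2) ≥ 198·C(z/198, 2) = z(z − 198)/(2·198), giving z² − 198z − 198·61·60 ≤ 0 and hence z ≤ (1/2)[198 + √(39204 + 4·724680)] = (1/2)[198 + √2937924] ≈ (1/2)(198 + 1714.0373) = 956.0187.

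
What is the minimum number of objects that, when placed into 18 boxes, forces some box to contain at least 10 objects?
n = (10 − 1)·18 + 1 = 163

By the generalised pigeonhole principle, to guarantee some box contains ≥ r objects we need more than (r − 1) · k objects total. Threshold: n = (r − 1) · k + 1. With r = 10 and k = 18: n = 9 · 18 + 1 = 162 + 1 = 163. For n = 162 = 9 · 18, we can put exactly 9 objects in every box, avoiding 10 in any single one — so 163 is tight.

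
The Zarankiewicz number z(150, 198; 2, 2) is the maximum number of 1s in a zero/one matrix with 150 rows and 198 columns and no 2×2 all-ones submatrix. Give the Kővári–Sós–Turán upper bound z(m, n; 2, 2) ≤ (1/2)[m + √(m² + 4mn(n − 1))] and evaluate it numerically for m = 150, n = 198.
z(150, 198; 2, 2) ≤ (1/2)[150 + √(150² + 4·150·198·197)] = (1/2)[150 + √23426100] = 2495.0258

Kővári–Sós–Turán: let r_1, ..., r_150 be the row sums and z = Σ r_i the total number of 1s. Each pair of columns can share at most one row with both entries 1 (else a 2×2 all-ones block appears), so Σ_i C(r_i, 2) ≤ C(198, 2) = 19503. By convexity Σ_i C(r_i, 2) ≥ 150·C(z/150, 2) = z(z − 150)/(2·150), giving z² − 150z − 150·198·197 ≤ 0 and hence z ≤ (1/2)[150 + √(22500 + 4·5850900)] = (1/2)[150 + √23426100] ≈ (1/2)(150 + 4840.0517) = 2495.0258.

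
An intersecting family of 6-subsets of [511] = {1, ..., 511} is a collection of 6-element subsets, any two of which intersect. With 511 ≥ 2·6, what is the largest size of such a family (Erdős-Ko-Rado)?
max |F| = C(510, 5) = 281921956602

The Erdős-Ko-Rado theorem states: for n ≥ 2k, an intersecting family of k-subsets of an n-element set has size at most C(n − 1, k − 1), with equality for 'star' families {A ⊆ [n] : |A| = k, i ∈ A} (fix an element i). For n = 511, k = 6: C(510, 5) = 281921956602.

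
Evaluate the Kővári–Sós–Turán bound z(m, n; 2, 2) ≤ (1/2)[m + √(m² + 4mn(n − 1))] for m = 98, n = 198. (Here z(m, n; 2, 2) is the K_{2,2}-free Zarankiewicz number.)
z(98, 198; 2, 2) ≤ (1/2)[98 + √(98² + 4·98·198·197)] = (1/2)[98 + √15299956] = 2004.7579

Kővári–Sós–Turán: let r_1, ..., r_98 be the row sums and z = Σ r_i the total number of 1s. Each pair of columns can share at most one row with both entries 1 (else a 2×2 all-ones block appears), so Σ_i C(r_i, 2) ≤ C(198, 2) = 19503. By convexity Σ_i C(r_i, 2) ≥ 98·C(z/98, 2) = z(z − 98)/(2·98), giving z² − 98z − 98·198·197 ≤ 0 and hence z ≤ (1/2)[98 + √(9604 + 4·3822588)] = (1/2)[98 + √15299956] ≈ (1/2)(98 + 3911.5158) = 2004.7579.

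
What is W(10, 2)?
W(10, 2) = 10 + 1 = 11

A 2-term AP is any pair of integers, so a monochromatic 2-AP exists iff some colour is used at least twice. With 10 colours, the colouring i ↦ i on {1, ..., 10} uses each colour once, avoiding any monochromatic pair, so W(10, 2) > 10. For {1, ..., 11}, pigeonhole forces two integers of the same colour, which form a monochromatic 2-AP. Hence W(10, 2) = 11.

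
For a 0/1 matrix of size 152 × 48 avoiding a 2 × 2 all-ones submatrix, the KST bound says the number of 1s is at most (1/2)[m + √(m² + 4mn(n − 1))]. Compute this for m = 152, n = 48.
z(152, 48; 2, 2) ≤ (1/2)[152 + √(152² + 4·152·48·47)] = (1/2)[152 + √1394752] = 666.4981

Kővári–Sós–Turán: let r_1, ..., r_152 be the row sums and z = Σ r_i the total number of 1s. Each pair of columns can share at most one row with both entries 1 (else a 2×2 all-ones block appears), so Σ_i C(r_i, 2) ≤ C(48, 2) = 1128. By convexity Σ_i C(r_i, 2) ≥ 152·C(z/152, 2) = z(z − 152)/(2·152), giving z² − 152z − 152·48·47 ≤ 0 and hence z ≤ (1/2)[152 + √(23104 + 4·342912)] = (1/2)[152 + √1394752] ≈ (1/2)(152 + 1180.9962) = 666.4981.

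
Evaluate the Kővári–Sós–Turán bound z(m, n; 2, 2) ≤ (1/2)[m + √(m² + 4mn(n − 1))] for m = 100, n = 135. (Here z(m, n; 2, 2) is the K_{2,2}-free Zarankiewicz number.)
z(100, 135; 2, 2) ≤ (1/2)[100 + √(100² + 4·100·135·134)] = (1/2)[100 + √7246000] = 1395.9198

Kővári–Sós–Turán: let r_1, ..., r_100 be the row sums and z = Σ r_i the total number of 1s. Each pair of columns can share at most one row with both entries 1 (else a 2×2 all-ones block appears), so Σ_i C(r_i, 2) ≤ C(135, 2) = 9045. By convexity Σ_i C(r_i, 2) ≥ 100·C(z/100, 2) = z(z − 100)/(2·100), giving z² − 100z − 100·135·134 ≤ 0 and hence z ≤ (1/2)[100 + √(10000 + 4·1809000)] = (1/2)[100 + √7246000] ≈ (1/2)(100 + 2691.8395) = 1395.9198.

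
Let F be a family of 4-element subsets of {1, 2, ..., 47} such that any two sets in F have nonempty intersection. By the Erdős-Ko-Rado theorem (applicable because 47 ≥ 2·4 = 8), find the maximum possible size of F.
max |F| = C(46, 3) = 15180

The Erdős-Ko-Rado theorem states: for n ≥ 2k, an intersecting family of k-subsets of an n-element set has size at most C(n − 1, k − 1), with equality for 'star' families {A ⊆ [n] : |A| = k, i ∈ A} (fix an element i). For n = 47, k = 4: C(46, 3) = 15180.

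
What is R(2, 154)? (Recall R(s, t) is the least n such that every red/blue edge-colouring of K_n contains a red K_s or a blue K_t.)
R(2, 154) = 154

R(2, k) = k for all k ≥ 2: in a 2-colouring of K_k, either some edge is red (a red K_2) or all edges are blue (a blue K_k). And K_{153} coloured all-blue has no blue K_154, so R(2, 154) > 153. Hence R(2, 154) = 154.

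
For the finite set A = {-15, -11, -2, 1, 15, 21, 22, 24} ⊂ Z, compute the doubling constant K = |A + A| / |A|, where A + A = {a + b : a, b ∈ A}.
K = |A + A| / |A| = 34/8 = 17/4

Enumerate A + A = {a + b : a, b ∈ A}. With |A| = 8, there are |A|^2 = 64 ordered sum pairs; collecting distinct values, A + A = {-30, -26, -22, -17, -14, -13, -10, -4, -1, 0, 2, 4, 6, 7, 9, 10, 11, 13, 16, 19, 20, 22, 23, 25, 30, 36, 37, 39, 42, 43, 44, 45, 46, 48}, so |A + A| = 34. Thus K = 34/8 = 17/4. For comparison, the minimum possible |A + A| over all 8-element sets is 2·8 − 1 = 15 (so min K = 15/8), attained only by arithmetic progressions.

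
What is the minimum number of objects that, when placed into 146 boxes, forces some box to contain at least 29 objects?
n = (29 − 1)·146 + 1 = 4089

By the generalised pigeonhole principle, to guarantee some box contains ≥ r objects we need more than (r − 1) · k objects total. Threshold: n = (r − 1) · k + 1. With r = 29 and k = 146: n = 28 · 146 + 1 = 4088 + 1 = 4089. For n = 4088 = 28 · 146, we can put exactly 28 objects in every box, avoiding 29 in any single one — so 4089 is tight.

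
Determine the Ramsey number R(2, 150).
R(2, 150) = 150

R(2, k) = k for all k ≥ 2: in a 2-colouring of K_k, either some edge is red (a red K_2) or all edges are blue (a blue K_k). And K_{149} coloured all-blue has no blue K_150, so R(2, 150) > 149. Hence R(2, 150) = 150.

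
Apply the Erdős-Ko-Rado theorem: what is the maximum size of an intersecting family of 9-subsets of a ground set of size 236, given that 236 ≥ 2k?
max |F| = C(235, 8) = 204511270823145

The Erdős-Ko-Rado theorem states: for n ≥ 2k, an intersecting family of k-subsets of an n-element set has size at most C(n − 1, k − 1), with equality for 'star' families {A ⊆ [n] : |A| = k, i ∈ A} (fix an element i). For n = 236, k = 9: C(235, 8) = 204511270823145.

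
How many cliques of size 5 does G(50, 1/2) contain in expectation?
E[# K_5] = C(50, 5) · (1/2)^C(5, 2) = 2118760 / 2^10 = 264845/128 = 2069.1015625

For each 5-subset S of vertices (there are C(50, 5) = 2118760 such S), let X_S = 1 if S induces a K_5 (all C(5, 2) = 10 edges present). Then P(X_S = 1) = (1/2)^10 = 1/1024. By linearity of expectation, E[# K_5] = C(50, 5) · (1/2)^10 = 2118760 / 1024 = 264845/128 = 2069.1015625.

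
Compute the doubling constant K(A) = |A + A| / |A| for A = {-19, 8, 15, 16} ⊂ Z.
K = |A + A| / |A| = 10/4 = 5/2

Enumerate A + A = {a + b : a, b ∈ A}. With |A| = 4, there are |A|^2 = 16 ordered sum pairs; collecting distinct values, A + A = {-38, -11, -4, -3, 16, 23, 24, 30, 31, 32}, so |A + A| = 10. Thus K = 10/4 = 5/2. For comparison, the minimum possible |A + A| over all 4-element sets is 2·4 − 1 = 7 (so min K = 7/4), attained only by arithmetic progressions.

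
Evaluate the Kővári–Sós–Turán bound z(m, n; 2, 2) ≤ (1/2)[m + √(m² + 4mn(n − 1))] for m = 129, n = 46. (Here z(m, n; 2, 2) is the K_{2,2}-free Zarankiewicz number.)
z(129, 46; 2, 2) ≤ (1/2)[129 + √(129² + 4·129·46·45)] = (1/2)[129 + √1084761] = 585.2593

Kővári–Sós–Turán: let r_1, ..., r_129 be the row sums and z = Σ r_i the total number of 1s. Each pair of columns can share at most one row with both entries 1 (else a 2×2 all-ones block appears), so Σ_i C(r_i, 2) ≤ C(46, 2) = 1035. By convexity Σ_i C(r_i, 2) ≥ 129·C(z/129, 2) = z(z − 129)/(2·129), giving z² − 129z − 129·46·45 ≤ 0 and hence z ≤ (1/2)[129 + √(16641 + 4·267030)] = (1/2)[129 + √1084761] ≈ (1/2)(129 + 1041.5186) = 585.2593.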